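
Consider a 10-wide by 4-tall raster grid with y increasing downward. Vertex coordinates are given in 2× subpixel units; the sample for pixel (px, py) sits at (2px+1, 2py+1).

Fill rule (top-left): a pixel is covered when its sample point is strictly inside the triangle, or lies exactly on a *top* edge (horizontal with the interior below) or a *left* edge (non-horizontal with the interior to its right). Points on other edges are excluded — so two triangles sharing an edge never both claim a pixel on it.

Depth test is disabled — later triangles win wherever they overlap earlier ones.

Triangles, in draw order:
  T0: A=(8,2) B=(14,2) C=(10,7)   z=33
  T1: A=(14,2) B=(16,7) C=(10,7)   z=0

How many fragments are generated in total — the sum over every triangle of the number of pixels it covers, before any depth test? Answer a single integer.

T0:
  2·area = 30
  edge (8, 2)→(14, 2): d=(6,0) top-left  bias=+0
  edge (14, 2)→(10, 7): d=(-4,5) right/bottom  bias=-1
  edge (10, 7)→(8, 2): d=(-2,-5) top-left  bias=+0
    (4,1)@(9, 3): e=[6,21,3] → X
    (5,1)@(11, 3): e=[6,11,13] → X
    (6,1)@(13, 3): e=[6,1,23] → X
    (7,1)@(15, 3): e=[6,-9,33] → .
    (4,2)@(9, 5): e=[18,13,-1] → .
    (5,2)@(11, 5): e=[18,3,9] → X
    (6,2)@(13, 5): e=[18,-7,19] → .
    (5,3)@(11, 7): e=[30,-5,5] → .
  covered (4 px):
    . . . . . . . . . .
    . . . . X X X . . .
    . . . . . X . . . .
    . . . . . . . . . .
T1:
  2·area = 30
  edge (14, 2)→(16, 7): d=(2,5) right/bottom  bias=-1
  edge (16, 7)→(10, 7): d=(-6,0) right/bottom  bias=-1
  edge (10, 7)→(14, 2): d=(4,-5) top-left  bias=+0
    (6,2)@(13, 5): e=[11,12,7] → X
    (7,2)@(15, 5): e=[1,12,17] → X
    (8,2)@(17, 5): e=[-9,12,27] → .
    (0,3)@(1, 7): e=[75,0,-45] → .  [on edge]
    (1,3)@(3, 7): e=[65,0,-35] → .  [on edge]
    (2,3)@(5, 7): e=[55,0,-25] → .  [on edge]
    (3,3)@(7, 7): e=[45,0,-15] → .  [on edge]
    (4,3)@(9, 7): e=[35,0,-5] → .  [on edge]
    (5,3)@(11, 7): e=[25,0,5] → .  [on edge]
    (6,3)@(13, 7): e=[15,0,15] → .  [on edge]
    (7,3)@(15, 7): e=[5,0,25] → .  [on edge]
    (8,3)@(17, 7): e=[-5,0,35] → .  [on edge]
    (9,3)@(19, 7): e=[-15,0,45] → .  [on edge]
  covered (2 px):
    . . . . . . . . . .
    . . . . . . . . . .
    . . . . . . X X . .
    . . . . . . . . . .

Final: 6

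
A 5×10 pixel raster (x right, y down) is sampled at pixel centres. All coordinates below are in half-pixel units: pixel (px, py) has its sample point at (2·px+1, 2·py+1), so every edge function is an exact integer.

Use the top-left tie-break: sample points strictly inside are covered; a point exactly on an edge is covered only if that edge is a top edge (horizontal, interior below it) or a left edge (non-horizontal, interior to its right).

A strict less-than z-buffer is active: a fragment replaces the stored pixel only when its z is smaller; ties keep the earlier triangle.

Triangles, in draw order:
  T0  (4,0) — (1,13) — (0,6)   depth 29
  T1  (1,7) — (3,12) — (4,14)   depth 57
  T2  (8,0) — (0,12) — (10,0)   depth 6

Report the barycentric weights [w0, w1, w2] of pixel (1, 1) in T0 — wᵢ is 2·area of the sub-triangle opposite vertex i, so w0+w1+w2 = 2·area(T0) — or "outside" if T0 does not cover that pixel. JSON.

T0:
  2·area = 34
  edge (4, 0)→(1, 13): d=(-3,13) right/bottom  bias=-1
  edge (1, 13)→(0, 6): d=(-1,-7) top-left  bias=+0
  edge (0, 6)→(4, 0): d=(4,-6) top-left  bias=+0
    (1,1)@(3, 3): e=[4,24,6] → X
    (2,1)@(5, 3): e=[-22,38,18] → .
    (0,2)@(1, 5): e=[24,8,2] → X
    (1,2)@(3, 5): e=[-2,22,14] → .
    (0,3)@(1, 7): e=[18,6,10] → X
    (1,3)@(3, 7): e=[-8,20,22] → .
    (0,4)@(1, 9): e=[12,4,18] → X
    (1,4)@(3, 9): e=[-14,18,30] → .
    (0,5)@(1, 11): e=[6,2,26] → X
    (1,5)@(3, 11): e=[-20,16,38] → .
    (0,6)@(1, 13): e=[0,0,34] → .  [on edge]
  covered (5 px):
    . . . . .
    . X . . .
    X . . . .
    X . . . .
    X . . . .
    X . . . .
    . . . . .
    . . . . .
    . . . . .
    . . . . .
T1:
  2·area = 1  (B↔C swapped to make it positive)
  edge (1, 7)→(4, 14): d=(3,7) right/bottom  bias=-1
  edge (4, 14)→(3, 12): d=(-1,-2) top-left  bias=+0
  edge (3, 12)→(1, 7): d=(-2,-5) top-left  bias=+0
    (0,3)@(1, 7): e=[0,1,0] → .  [on edge]
    (2,8)@(5, 17): e=[2,-1,0] → .  [on edge]
  covered (0 px):
    . . . . .
    . . . . .
    . . . . .
    . . . . .
    . . . . .
    . . . . .
    . . . . .
    . . . . .
    . . . . .
    . . . . .
T2:
  2·area = 24  (B↔C swapped to make it positive)
  edge (8, 0)→(10, 0): d=(2,0) top-left  bias=+0
  edge (10, 0)→(0, 12): d=(-10,12) right/bottom  bias=-1
  edge (0, 12)→(8, 0): d=(8,-12) top-left  bias=+0
    (4,0)@(9, 1): e=[2,2,20] → X
    (3,1)@(7, 3): e=[6,6,12] → X
    (4,1)@(9, 3): e=[6,-18,36] → .
    (2,2)@(5, 5): e=[10,10,4] → X
    (3,2)@(7, 5): e=[10,-14,28] → .
    (2,3)@(5, 7): e=[14,-10,20] → .
  covered (3 px):
    . . . . X
    . . . X .
    . . X . .
    . . . . .
    . . . . .
    . . . . .
    . . . . .
    . . . . .
    . . . . .
    . . . . .

Result: [24,6,4]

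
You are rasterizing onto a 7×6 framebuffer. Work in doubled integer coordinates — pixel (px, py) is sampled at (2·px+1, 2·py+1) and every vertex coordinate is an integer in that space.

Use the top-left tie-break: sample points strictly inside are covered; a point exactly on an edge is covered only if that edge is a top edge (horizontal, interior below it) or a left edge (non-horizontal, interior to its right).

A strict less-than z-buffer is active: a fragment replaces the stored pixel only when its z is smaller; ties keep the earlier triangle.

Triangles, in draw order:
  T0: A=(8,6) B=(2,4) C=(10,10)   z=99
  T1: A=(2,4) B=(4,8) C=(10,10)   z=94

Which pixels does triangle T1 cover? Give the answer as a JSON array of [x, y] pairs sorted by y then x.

T0:
  2·area = 20  (B↔C swapped to make it positive)
  edge (8, 6)→(10, 10): d=(2,4) right/bottom  bias=-1
  edge (10, 10)→(2, 4): d=(-8,-6) top-left  bias=+0
  edge (2, 4)→(8, 6): d=(6,2) right/bottom  bias=-1
    (2,2)@(5, 5): e=[10,10,0] → ·  [on edge]
    (3,3)@(7, 7): e=[6,6,8] → #
    (4,3)@(9, 7): e=[-2,18,4] → ·
    (5,3)@(11, 7): e=[-10,30,0] → ·  [on edge]
    (3,4)@(7, 9): e=[10,-10,20] → ·
    (4,4)@(9, 9): e=[2,2,16] → #
    (5,4)@(11, 9): e=[-6,14,12] → ·
    (4,5)@(9, 11): e=[6,-14,28] → ·
  covered (2 px):
    · · · · · · ·
    · · · · · · ·
    · · · · · · ·
    · · · # · · ·
    · · · · # · ·
    · · · · · · ·
T1:
  2·area = 20  (B↔C swapped to make it positive)
  edge (2, 4)→(10, 10): d=(8,6) right/bottom  bias=-1
  edge (10, 10)→(4, 8): d=(-6,-2) top-left  bias=+0
  edge (4, 8)→(2, 4): d=(-2,-4) top-left  bias=+0
    (1,2)@(3, 5): e=[2,16,2] → #
    (2,2)@(5, 5): e=[-10,20,10] → ·
    (0,3)@(1, 7): e=[30,0,-10] → ·  [on edge]
    (1,3)@(3, 7): e=[18,4,-2] → ·
    (2,3)@(5, 7): e=[6,8,6] → #
    (3,3)@(7, 7): e=[-6,12,14] → ·
    (2,4)@(5, 9): e=[22,-4,2] → ·
    (3,4)@(7, 9): e=[10,0,10] → #  [on edge]
    (4,4)@(9, 9): e=[-2,4,18] → ·
    (3,5)@(7, 11): e=[26,-12,6] → ·
    (6,5)@(13, 11): e=[-10,0,30] → ·  [on edge]
  covered (3 px):
    · · · · · · ·
    · · · · · · ·
    · # · · · · ·
    · · # · · · ·
    · · · # · · ·
    · · · · · · ·

Result: [[1,2],[2,3],[3,4]]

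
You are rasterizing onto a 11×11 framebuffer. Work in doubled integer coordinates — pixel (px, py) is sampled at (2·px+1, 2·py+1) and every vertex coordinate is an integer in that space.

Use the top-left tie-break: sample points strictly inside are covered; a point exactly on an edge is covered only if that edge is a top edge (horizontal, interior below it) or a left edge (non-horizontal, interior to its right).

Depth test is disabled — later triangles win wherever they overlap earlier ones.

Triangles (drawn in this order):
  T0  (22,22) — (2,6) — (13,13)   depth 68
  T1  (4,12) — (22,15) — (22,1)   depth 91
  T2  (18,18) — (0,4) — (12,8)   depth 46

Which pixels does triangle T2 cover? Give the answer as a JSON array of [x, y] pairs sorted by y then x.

T0:
  2·area = 36
  edge (22, 22)→(2, 6): d=(-20,-16) top-left  bias=+0
  edge (2, 6)→(13, 13): d=(11,7) right/bottom  bias=-1
  edge (13, 13)→(22, 22): d=(9,9) right/bottom  bias=-1
    (0,0)@(1, 1): e=[84,-48,0] → ·  [on edge]
    (1,1)@(3, 3): e=[76,-40,0] → ·  [on edge]
    (2,2)@(5, 5): e=[68,-32,0] → ·  [on edge]
    (3,3)@(7, 7): e=[60,-24,0] → ·  [on edge]
    (4,4)@(9, 9): e=[52,-16,0] → ·  [on edge]
    (4,5)@(9, 11): e=[12,6,18] → █
    (5,5)@(11, 11): e=[44,-8,0] → ·  [on edge]
    (4,6)@(9, 13): e=[-28,28,36] → ·
    (5,6)@(11, 13): e=[4,14,18] → █
    (6,6)@(13, 13): e=[36,0,0] → ·  [on edge]
    (5,7)@(11, 15): e=[-36,36,36] → ·
    (7,7)@(15, 15): e=[28,8,0] → ·  [on edge]
    (8,8)@(17, 17): e=[20,16,0] → ·  [on edge]
    (9,9)@(19, 19): e=[12,24,0] → ·  [on edge]
    (10,10)@(21, 21): e=[4,32,0] → ·  [on edge]
  covered (2 px):
    · · · · · · · · · · ·
    · · · · · · · · · · ·
    · · · · · · · · · · ·
    · · · · · · · · · · ·
    · · · · · · · · · · ·
    · · · · █ · · · · · ·
    · · · · · █ · · · · ·
    · · · · · · · · · · ·
    · · · · · · · · · · ·
    · · · · · · · · · · ·
    · · · · · · · · · · ·
T1:
  2·area = 252  (B↔C swapped to make it positive)
  edge (4, 12)→(22, 1): d=(18,-11) top-left  bias=+0
  edge (22, 1)→(22, 15): d=(0,14) right/bottom  bias=-1
  edge (22, 15)→(4, 12): d=(-18,-3) top-left  bias=+0
    (9,1)@(19, 3): e=[3,42,207] → █
    (10,1)@(21, 3): e=[25,14,213] → █
    (8,2)@(17, 5): e=[17,70,165] → █
    (6,3)@(13, 7): e=[9,126,117] → █
    (7,3)@(15, 7): e=[31,98,123] → █
    (4,4)@(9, 9): e=[1,182,69] → █
    (5,4)@(11, 9): e=[23,154,75] → █
    (3,5)@(7, 11): e=[15,210,27] → █
    (3,6)@(7, 13): e=[51,210,-9] → ·
    (4,6)@(9, 13): e=[73,182,-3] → ·
    (5,6)@(11, 13): e=[95,154,3] → █
    (5,7)@(11, 15): e=[131,154,-33] → ·
  covered (31 px):
    · · · · · · · · · · ·
    · · · · · · · · · █ █
    · · · · · · · · █ █ █
    · · · · · · █ █ █ █ █
    · · · · █ █ █ █ █ █ █
    · · · █ █ █ █ █ █ █ █
    · · · · · █ █ █ █ █ █
    · · · · · · · · · · ·
    · · · · · · · · · · ·
    · · · · · · · · · · ·
    · · · · · · · · · · ·
T2:
  2·area = 96
  edge (18, 18)→(0, 4): d=(-18,-14) top-left  bias=+0
  edge (0, 4)→(12, 8): d=(12,4) right/bottom  bias=-1
  edge (12, 8)→(18, 18): d=(6,10) right/bottom  bias=-1
    (4,1)@(9, 3): e=[144,-48,0] → ·  [on edge]
    (1,2)@(3, 5): e=[24,0,72] → ·  [on edge]
    (2,3)@(5, 7): e=[16,16,64] → █
    (3,3)@(7, 7): e=[44,8,44] → █
    (4,3)@(9, 7): e=[72,0,24] → ·  [on edge]
    (2,4)@(5, 9): e=[-20,40,76] → ·
    (3,4)@(7, 9): e=[8,32,56] → █
    (4,4)@(9, 9): e=[36,24,36] → █
    (5,4)@(11, 9): e=[64,16,16] → █
    (6,4)@(13, 9): e=[92,8,-4] → ·
    (7,4)@(15, 9): e=[120,0,-24] → ·  [on edge]
    (3,5)@(7, 11): e=[-28,56,68] → ·
    (4,5)@(9, 11): e=[0,48,48] → █  [on edge]
    (10,5)@(21, 11): e=[168,0,-72] → ·  [on edge]
    (7,6)@(15, 13): e=[48,48,0] → ·  [on edge]
  covered (11 px):
    · · · · · · · · · · ·
    · · · · · · · · · · ·
    · · · · · · · · · · ·
    · · █ █ · · · · · · ·
    · · · █ █ █ · · · · ·
    · · · · █ █ █ · · · ·
    · · · · · · █ · · · ·
    · · · · · · · █ · · ·
    · · · · · · · · █ · ·
    · · · · · · · · · · ·
    · · · · · · · · · · ·

Answer: [[2,3],[3,3],[3,4],[4,4],[5,4],[4,5],[5,5],[6,5],[6,6],[7,7],[8,8]]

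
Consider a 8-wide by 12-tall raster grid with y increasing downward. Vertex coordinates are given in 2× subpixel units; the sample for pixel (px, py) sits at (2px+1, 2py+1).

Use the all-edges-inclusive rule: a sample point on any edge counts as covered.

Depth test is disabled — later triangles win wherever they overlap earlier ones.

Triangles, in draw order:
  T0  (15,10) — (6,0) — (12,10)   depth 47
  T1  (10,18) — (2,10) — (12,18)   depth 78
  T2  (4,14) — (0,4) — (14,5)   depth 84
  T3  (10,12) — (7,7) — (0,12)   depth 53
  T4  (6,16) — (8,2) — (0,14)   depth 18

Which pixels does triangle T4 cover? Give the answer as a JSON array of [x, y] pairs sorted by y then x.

T0:
  2·area = 30  (B↔C swapped to make it positive)
  edge (15, 10)→(12, 10): d=(-3,0) inclusive
  edge (12, 10)→(6, 0): d=(-6,-10) inclusive
  edge (6, 0)→(15, 10): d=(9,10) inclusive
    (4,2)@(9, 5): e=[15,0,15] → X  [on edge]
    (5,2)@(11, 5): e=[15,20,-5] → .
    (4,3)@(9, 7): e=[9,-12,33] → .
    (5,3)@(11, 7): e=[9,8,13] → X
    (6,3)@(13, 7): e=[9,28,-7] → .
    (5,4)@(11, 9): e=[3,-4,31] → .
    (6,4)@(13, 9): e=[3,16,11] → X
    (7,4)@(15, 9): e=[3,36,-9] → .
    (6,5)@(13, 11): e=[-3,4,29] → .
    (7,7)@(15, 15): e=[-15,0,45] → .  [on edge]
  covered (3 px):
    . . . . . . . .
    . . . . . . . .
    . . . . X . . .
    . . . . . X . .
    . . . . . . X .
    . . . . . . . .
    . . . . . . . .
    . . . . . . . .
    . . . . . . . .
    . . . . . . . .
    . . . . . . . .
    . . . . . . . .
T1:
  2·area = 16
  edge (10, 18)→(2, 10): d=(-8,-8) inclusive
  edge (2, 10)→(12, 18): d=(10,8) inclusive
  edge (12, 18)→(10, 18): d=(-2,0) inclusive
    (0,4)@(1, 9): e=[0,-2,18] → .  [on edge]
    (1,5)@(3, 11): e=[0,2,14] → X  [on edge]
    (2,5)@(5, 11): e=[16,-14,14] → .
    (1,6)@(3, 13): e=[-16,22,10] → .
    (2,6)@(5, 13): e=[0,6,10] → X  [on edge]
    (3,6)@(7, 13): e=[16,-10,10] → .
    (2,7)@(5, 15): e=[-16,26,6] → .
    (3,7)@(7, 15): e=[0,10,6] → X  [on edge]
    (4,7)@(9, 15): e=[16,-6,6] → .
    (3,8)@(7, 17): e=[-16,30,2] → .
    (4,8)@(9, 17): e=[0,14,2] → X  [on edge]
    (5,8)@(11, 17): e=[16,-2,2] → .
    (5,9)@(11, 19): e=[0,18,-2] → .  [on edge]
    (6,10)@(13, 21): e=[0,22,-6] → .  [on edge]
    (7,11)@(15, 23): e=[0,26,-10] → .  [on edge]
  covered (4 px):
    . . . . . . . .
    . . . . . . . .
    . . . . . . . .
    . . . . . . . .
    . . . . . . . .
    . X . . . . . .
    . . X . . . . .
    . . . X . . . .
    . . . . X . . .
    . . . . . . . .
    . . . . . . . .
    . . . . . . . .
T2:
  2·area = 136
  edge (4, 14)→(0, 4): d=(-4,-10) inclusive
  edge (0, 4)→(14, 5): d=(14,1) inclusive
  edge (14, 5)→(4, 14): d=(-10,9) inclusive
    (0,2)@(1, 5): e=[6,13,117] → X
    (1,2)@(3, 5): e=[26,11,99] → X
    (2,2)@(5, 5): e=[46,9,81] → X
    (3,2)@(7, 5): e=[66,7,63] → X
    (4,2)@(9, 5): e=[86,5,45] → X
    (5,2)@(11, 5): e=[106,3,27] → X
    (6,2)@(13, 5): e=[126,1,9] → X
    (7,2)@(15, 5): e=[146,-1,-9] → .
    (0,3)@(1, 7): e=[-2,41,97] → .
    (1,3)@(3, 7): e=[18,39,79] → X
    (6,3)@(13, 7): e=[118,29,-11] → .
    (1,4)@(3, 9): e=[10,67,59] → X
  covered (20 px):
    . . . . . . . .
    . . . . . . . .
    X X X X X X X .
    . X X X X X . .
    . X X X X . . .
    . X X X . . . .
    . . X . . . . .
    . . . . . . . .
    . . . . . . . .
    . . . . . . . .
    . . . . . . . .
    . . . . . . . .
T3:
  2·area = 50  (B↔C swapped to make it positive)
  edge (10, 12)→(0, 12): d=(-10,0) inclusive
  edge (0, 12)→(7, 7): d=(7,-5) inclusive
  edge (7, 7)→(10, 12): d=(3,5) inclusive
    (3,3)@(7, 7): e=[50,0,0] → X  [on edge]
    (4,3)@(9, 7): e=[50,10,-10] → .
    (2,4)@(5, 9): e=[30,4,16] → X
    (4,4)@(9, 9): e=[30,24,-4] → .
    (1,5)@(3, 11): e=[10,8,32] → X
    (4,5)@(9, 11): e=[10,38,2] → X
    (5,5)@(11, 11): e=[10,48,-8] → .
    (1,6)@(3, 13): e=[-10,22,38] → .
    (2,6)@(5, 13): e=[-10,32,28] → .
    (3,6)@(7, 13): e=[-10,42,18] → .
    (4,6)@(9, 13): e=[-10,52,8] → .
    (6,8)@(13, 17): e=[-50,100,0] → .  [on edge]
  covered (7 px):
    . . . . . . . .
    . . . . . . . .
    . . . . . . . .
    . . . X . . . .
    . . X X . . . .
    . X X X X . . .
    . . . . . . . .
    . . . . . . . .
    . . . . . . . .
    . . . . . . . .
    . . . . . . . .
    . . . . . . . .
T4:
  2·area = 88  (B↔C swapped to make it positive)
  edge (6, 16)→(0, 14): d=(-6,-2) inclusive
  edge (0, 14)→(8, 2): d=(8,-12) inclusive
  edge (8, 2)→(6, 16): d=(-2,14) inclusive
    (3,2)@(7, 5): e=[68,12,8] → X
    (4,2)@(9, 5): e=[72,36,-20] → .
    (2,3)@(5, 7): e=[52,4,32] → X
    (4,3)@(9, 7): e=[60,52,-24] → .
    (2,4)@(5, 9): e=[40,20,28] → X
    (3,4)@(7, 9): e=[44,44,0] → X  [on edge]
    (4,4)@(9, 9): e=[48,68,-28] → .
    (1,5)@(3, 11): e=[24,12,52] → X
    (3,5)@(7, 11): e=[32,60,-4] → .
    (0,6)@(1, 13): e=[8,4,76] → X
    (3,6)@(7, 13): e=[20,76,-8] → .
    (0,7)@(1, 15): e=[-4,20,72] → .
    (1,7)@(3, 15): e=[0,44,44] → X  [on edge]
    (4,8)@(9, 17): e=[0,132,-44] → .  [on edge]
    (7,9)@(15, 19): e=[0,220,-132] → .  [on edge]
    (2,11)@(5, 23): e=[-44,132,0] → .  [on edge]
  covered (12 px):
    . . . . . . . .
    . . . . . . . .
    . . . X . . . .
    . . X X . . . .
    . . X X . . . .
    . X X . . . . .
    X X X . . . . .
    . X X . . . . .
    . . . . . . . .
    . . . . . . . .
    . . . . . . . .
    . . . . . . . .

Final: [[3,2],[2,3],[3,3],[2,4],[3,4],[1,5],[2,5],[0,6],[1,6],[2,6],[1,7],[2,7]]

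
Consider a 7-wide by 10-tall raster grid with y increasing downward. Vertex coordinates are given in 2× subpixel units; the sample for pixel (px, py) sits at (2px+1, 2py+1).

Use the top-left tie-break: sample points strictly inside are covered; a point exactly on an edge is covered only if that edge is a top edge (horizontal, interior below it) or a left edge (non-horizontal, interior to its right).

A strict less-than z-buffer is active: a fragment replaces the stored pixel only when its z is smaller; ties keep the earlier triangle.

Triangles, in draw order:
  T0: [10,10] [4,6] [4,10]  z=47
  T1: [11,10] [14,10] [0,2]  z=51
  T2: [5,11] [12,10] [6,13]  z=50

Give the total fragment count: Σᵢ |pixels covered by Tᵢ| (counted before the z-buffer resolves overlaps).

T0:
  2·area = 24  (B↔C swapped to make it positive)
  edge (10, 10)→(4, 10): d=(-6,0) right/bottom  bias=-1
  edge (4, 10)→(4, 6): d=(0,-4) top-left  bias=+0
  edge (4, 6)→(10, 10): d=(6,4) right/bottom  bias=-1
    (2,3)@(5, 7): e=[18,4,2] → #
    (3,3)@(7, 7): e=[18,12,-6] → ·
    (2,4)@(5, 9): e=[6,4,14] → #
    (3,4)@(7, 9): e=[6,12,6] → #
    (4,4)@(9, 9): e=[6,20,-2] → ·
    (2,5)@(5, 11): e=[-6,4,26] → ·
    (3,5)@(7, 11): e=[-6,12,18] → ·
  covered (3 px):
    · · · · · · ·
    · · · · · · ·
    · · · · · · ·
    · · # · · · ·
    · · # # · · ·
    · · · · · · ·
    · · · · · · ·
    · · · · · · ·
    · · · · · · ·
    · · · · · · ·
T1:
  2·area = 24  (B↔C swapped to make it positive)
  edge (11, 10)→(0, 2): d=(-11,-8) top-left  bias=+0
  edge (0, 2)→(14, 10): d=(14,8) right/bottom  bias=-1
  edge (14, 10)→(11, 10): d=(-3,0) right/bottom  bias=-1
    (2,2)@(5, 5): e=[7,2,15] → #
    (3,2)@(7, 5): e=[23,-14,15] → ·
    (2,3)@(5, 7): e=[-15,30,9] → ·
    (3,3)@(7, 7): e=[1,14,9] → #
    (4,3)@(9, 7): e=[17,-2,9] → ·
    (3,4)@(7, 9): e=[-21,42,3] → ·
    (5,4)@(11, 9): e=[11,10,3] → #
    (6,4)@(13, 9): e=[27,-6,3] → ·
    (5,5)@(11, 11): e=[-11,38,-3] → ·
  covered (3 px):
    · · · · · · ·
    · · · · · · ·
    · · # · · · ·
    · · · # · · ·
    · · · · · # ·
    · · · · · · ·
    · · · · · · ·
    · · · · · · ·
    · · · · · · ·
    · · · · · · ·
T2:
  2·area = 15
  edge (5, 11)→(12, 10): d=(7,-1) top-left  bias=+0
  edge (12, 10)→(6, 13): d=(-6,3) right/bottom  bias=-1
  edge (6, 13)→(5, 11): d=(-1,-2) top-left  bias=+0
    (0,1)@(1, 3): e=[-60,75,0] → ·  [on edge]
    (1,3)@(3, 7): e=[-30,45,0] → ·  [on edge]
    (2,5)@(5, 11): e=[0,15,0] → #  [on edge]
    (3,5)@(7, 11): e=[2,9,4] → #
    (4,5)@(9, 11): e=[4,3,8] → #
    (5,5)@(11, 11): e=[6,-3,12] → ·
    (2,6)@(5, 13): e=[14,3,-2] → ·
    (3,6)@(7, 13): e=[16,-3,2] → ·
    (4,6)@(9, 13): e=[18,-9,6] → ·
    (3,7)@(7, 15): e=[30,-15,0] → ·  [on edge]
    (4,9)@(9, 19): e=[60,-45,0] → ·  [on edge]
  covered (3 px):
    · · · · · · ·
    · · · · · · ·
    · · · · · · ·
    · · · · · · ·
    · · · · · · ·
    · · # # # · ·
    · · · · · · ·
    · · · · · · ·
    · · · · · · ·
    · · · · · · ·

Result: 9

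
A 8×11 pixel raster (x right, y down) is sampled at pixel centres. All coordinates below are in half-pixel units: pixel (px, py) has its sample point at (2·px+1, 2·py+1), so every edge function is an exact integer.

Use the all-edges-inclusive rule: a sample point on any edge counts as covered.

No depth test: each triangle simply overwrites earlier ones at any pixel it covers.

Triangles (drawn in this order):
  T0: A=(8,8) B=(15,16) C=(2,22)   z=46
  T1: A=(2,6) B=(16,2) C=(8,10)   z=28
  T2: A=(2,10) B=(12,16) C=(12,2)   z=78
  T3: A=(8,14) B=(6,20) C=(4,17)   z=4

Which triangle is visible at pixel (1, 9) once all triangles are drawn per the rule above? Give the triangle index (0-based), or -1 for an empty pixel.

T0:
  2·area = 146
  edge (8, 8)→(15, 16): d=(7,8) inclusive
  edge (15, 16)→(2, 22): d=(-13,6) inclusive
  edge (2, 22)→(8, 8): d=(6,-14) inclusive
    (5,0)@(11, 1): e=[-73,219,0] → ·  [on edge]
    (3,5)@(7, 11): e=[29,113,4] → █
    (4,5)@(9, 11): e=[13,101,32] → █
    (5,5)@(11, 11): e=[-3,89,60] → ·
    (3,6)@(7, 13): e=[43,87,16] → █
    (5,6)@(11, 13): e=[11,63,72] → █
    (6,6)@(13, 13): e=[-5,51,100] → ·
    (2,7)@(5, 15): e=[73,73,0] → █  [on edge]
    (6,7)@(13, 15): e=[9,25,112] → █
    (7,7)@(15, 15): e=[-7,13,140] → ·
    (2,8)@(5, 17): e=[87,47,12] → █
    (6,8)@(13, 17): e=[23,-1,124] → ·
  covered (17 px):
    · · · · · · · ·
    · · · · · · · ·
    · · · · · · · ·
    · · · · · · · ·
    · · · · · · · ·
    · · · █ █ · · ·
    · · · █ █ █ · ·
    · · █ █ █ █ █ ·
    · · █ █ █ █ · ·
    · · █ █ · · · ·
    · █ · · · · · ·
T1:
  2·area = 80
  edge (2, 6)→(16, 2): d=(14,-4) inclusive
  edge (16, 2)→(8, 10): d=(-8,8) inclusive
  edge (8, 10)→(2, 6): d=(-6,-4) inclusive
    (6,1)@(13, 3): e=[2,16,62] → █
    (7,1)@(15, 3): e=[10,0,70] → █  [on edge]
    (3,2)@(7, 5): e=[6,48,26] → █
    (4,2)@(9, 5): e=[14,32,34] → █
    (5,2)@(11, 5): e=[22,16,42] → █
    (6,2)@(13, 5): e=[30,0,50] → █  [on edge]
    (7,2)@(15, 5): e=[38,-16,58] → ·
    (2,3)@(5, 7): e=[26,48,6] → █
    (5,3)@(11, 7): e=[50,0,30] → █  [on edge]
    (6,3)@(13, 7): e=[58,-16,38] → ·
    (2,4)@(5, 9): e=[54,32,-6] → ·
    (3,4)@(7, 9): e=[62,16,2] → █
    (4,4)@(9, 9): e=[70,0,10] → █  [on edge]
    (3,5)@(7, 11): e=[90,0,-10] → ·  [on edge]
    (2,6)@(5, 13): e=[110,0,-30] → ·  [on edge]
    (1,7)@(3, 15): e=[130,0,-50] → ·  [on edge]
    (0,8)@(1, 17): e=[150,0,-70] → ·  [on edge]
  covered (12 px):
    · · · · · · · ·
    · · · · · · █ █
    · · · █ █ █ █ ·
    · · █ █ █ █ · ·
    · · · █ █ · · ·
    · · · · · · · ·
    · · · · · · · ·
    · · · · · · · ·
    · · · · · · · ·
    · · · · · · · ·
    · · · · · · · ·
T2:
  2·area = 140  (B↔C swapped to make it positive)
  edge (2, 10)→(12, 2): d=(10,-8) inclusive
  edge (12, 2)→(12, 16): d=(0,14) inclusive
  edge (12, 16)→(2, 10): d=(-10,-6) inclusive
    (5,1)@(11, 3): e=[2,14,124] → █
    (6,1)@(13, 3): e=[18,-14,136] → ·
    (4,2)@(9, 5): e=[6,42,92] → █
    (6,2)@(13, 5): e=[38,-14,116] → ·
    (3,3)@(7, 7): e=[10,70,60] → █
    (6,3)@(13, 7): e=[58,-14,96] → ·
    (2,4)@(5, 9): e=[14,98,28] → █
    (6,4)@(13, 9): e=[78,-14,76] → ·
    (2,5)@(5, 11): e=[34,98,8] → █
    (6,5)@(13, 11): e=[98,-14,56] → ·
    (2,6)@(5, 13): e=[54,98,-12] → ·
    (3,6)@(7, 13): e=[70,70,0] → █  [on edge]
  covered (18 px):
    · · · · · · · ·
    · · · · · █ · ·
    · · · · █ █ · ·
    · · · █ █ █ · ·
    · · █ █ █ █ · ·
    · · █ █ █ █ · ·
    · · · █ █ █ · ·
    · · · · · █ · ·
    · · · · · · · ·
    · · · · · · · ·
    · · · · · · · ·
T3:
  2·area = 18
  edge (8, 14)→(6, 20): d=(-2,6) inclusive
  edge (6, 20)→(4, 17): d=(-2,-3) inclusive
  edge (4, 17)→(8, 14): d=(4,-3) inclusive
    (5,2)@(11, 5): e=[0,45,-27] → ·  [on edge]
    (4,5)@(9, 11): e=[0,27,-9] → ·  [on edge]
    (3,7)@(7, 15): e=[4,13,1] → █
    (4,7)@(9, 15): e=[-8,19,7] → ·
    (2,8)@(5, 17): e=[12,3,3] → █
    (3,8)@(7, 17): e=[0,9,9] → █  [on edge]
    (4,8)@(9, 17): e=[-12,15,15] → ·
    (2,9)@(5, 19): e=[8,-1,11] → ·
    (3,9)@(7, 19): e=[-4,5,17] → ·
  covered (3 px):
    · · · · · · · ·
    · · · · · · · ·
    · · · · · · · ·
    · · · · · · · ·
    · · · · · · · ·
    · · · · · · · ·
    · · · · · · · ·
    · · · █ · · · ·
    · · █ █ · · · ·
    · · · · · · · ·
    · · · · · · · ·

Z-buffer (winner per pixel, '.' = empty):
  . . . . . . . .
  . . . . . 2 1 1
  . . . 1 2 2 1 .
  . . 1 2 2 2 . .
  . . 2 2 2 2 . .
  . . 2 2 2 2 . .
  . . . 2 2 2 . .
  . . 0 3 0 2 0 .
  . . 3 3 0 0 . .
  . . 0 0 . . . .
  . 0 . . . . . .

Result: -1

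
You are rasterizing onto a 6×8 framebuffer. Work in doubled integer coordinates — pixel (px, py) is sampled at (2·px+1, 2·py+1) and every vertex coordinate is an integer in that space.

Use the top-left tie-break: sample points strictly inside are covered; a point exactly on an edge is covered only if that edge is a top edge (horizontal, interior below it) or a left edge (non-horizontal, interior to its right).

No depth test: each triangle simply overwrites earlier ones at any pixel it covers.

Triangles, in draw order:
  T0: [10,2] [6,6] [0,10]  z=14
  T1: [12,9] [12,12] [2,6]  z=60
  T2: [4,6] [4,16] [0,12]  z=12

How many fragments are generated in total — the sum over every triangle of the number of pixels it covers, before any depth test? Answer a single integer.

T0:
  2·area = 8
  edge (10, 2)→(6, 6): d=(-4,4) right/bottom  bias=-1
  edge (6, 6)→(0, 10): d=(-6,4) right/bottom  bias=-1
  edge (0, 10)→(10, 2): d=(10,-8) top-left  bias=+0
    (5,0)@(11, 1): e=[0,10,-2] → ·  [on edge]
    (4,1)@(9, 3): e=[0,6,2] → ·  [on edge]
    (3,2)@(7, 5): e=[0,2,6] → ·  [on edge]
    (2,3)@(5, 7): e=[0,-2,10] → ·  [on edge]
    (1,4)@(3, 9): e=[0,-6,14] → ·  [on edge]
    (0,5)@(1, 11): e=[0,-10,18] → ·  [on edge]
  covered (0 px):
    · · · · · ·
    · · · · · ·
    · · · · · ·
    · · · · · ·
    · · · · · ·
    · · · · · ·
    · · · · · ·
    · · · · · ·
T1:
  2·area = 30
  edge (12, 9)→(12, 12): d=(0,3) right/bottom  bias=-1
  edge (12, 12)→(2, 6): d=(-10,-6) top-left  bias=+0
  edge (2, 6)→(12, 9): d=(10,3) right/bottom  bias=-1
    (2,3)@(5, 7): e=[21,8,1] → #
    (3,3)@(7, 7): e=[15,20,-5] → ·
    (2,4)@(5, 9): e=[21,-12,21] → ·
    (3,4)@(7, 9): e=[15,0,15] → #  [on edge]
    (4,4)@(9, 9): e=[9,12,9] → #
    (5,4)@(11, 9): e=[3,24,3] → #
    (3,5)@(7, 11): e=[15,-20,35] → ·
    (4,5)@(9, 11): e=[9,-8,29] → ·
    (5,5)@(11, 11): e=[3,4,23] → #
    (5,6)@(11, 13): e=[3,-16,43] → ·
  covered (5 px):
    · · · · · ·
    · · · · · ·
    · · · · · ·
    · · # · · ·
    · · · # # #
    · · · · · #
    · · · · · ·
    · · · · · ·
T2:
  2·area = 40
  edge (4, 6)→(4, 16): d=(0,10) right/bottom  bias=-1
  edge (4, 16)→(0, 12): d=(-4,-4) top-left  bias=+0
  edge (0, 12)→(4, 6): d=(4,-6) top-left  bias=+0
    (1,4)@(3, 9): e=[10,24,6] → #
    (2,4)@(5, 9): e=[-10,32,18] → ·
    (0,5)@(1, 11): e=[30,8,2] → #
    (2,5)@(5, 11): e=[-10,24,26] → ·
    (0,6)@(1, 13): e=[30,0,10] → #  [on edge]
    (2,6)@(5, 13): e=[-10,16,34] → ·
    (0,7)@(1, 15): e=[30,-8,18] → ·
    (1,7)@(3, 15): e=[10,0,30] → #  [on edge]
    (2,7)@(5, 15): e=[-10,8,42] → ·
  covered (6 px):
    · · · · · ·
    · · · · · ·
    · · · · · ·
    · · · · · ·
    · # · · · ·
    # # · · · ·
    # # · · · ·
    · # · · · ·

Answer: 11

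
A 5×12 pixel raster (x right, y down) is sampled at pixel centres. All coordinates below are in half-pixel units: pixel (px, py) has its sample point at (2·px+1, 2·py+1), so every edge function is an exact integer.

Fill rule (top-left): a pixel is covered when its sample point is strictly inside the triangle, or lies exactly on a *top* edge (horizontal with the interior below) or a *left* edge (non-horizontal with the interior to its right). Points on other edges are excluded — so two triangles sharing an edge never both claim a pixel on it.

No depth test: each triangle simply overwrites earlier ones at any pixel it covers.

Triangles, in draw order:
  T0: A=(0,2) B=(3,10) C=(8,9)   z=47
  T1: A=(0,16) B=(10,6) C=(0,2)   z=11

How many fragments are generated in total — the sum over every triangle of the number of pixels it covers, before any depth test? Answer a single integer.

T0:
  2·area = 43  (B↔C swapped to make it positive)
  edge (0, 2)→(8, 9): d=(8,7) right/bottom  bias=-1
  edge (8, 9)→(3, 10): d=(-5,1) right/bottom  bias=-1
  edge (3, 10)→(0, 2): d=(-3,-8) top-left  bias=+0
    (0,1)@(1, 3): e=[1,37,5] → X
    (1,1)@(3, 3): e=[-13,35,21] → .
    (0,2)@(1, 5): e=[17,27,-1] → .
    (1,2)@(3, 5): e=[3,25,15] → X
    (2,2)@(5, 5): e=[-11,23,31] → .
    (1,3)@(3, 7): e=[19,15,9] → X
    (2,3)@(5, 7): e=[5,13,25] → X
    (3,3)@(7, 7): e=[-9,11,41] → .
    (1,4)@(3, 9): e=[35,5,3] → X
    (3,4)@(7, 9): e=[7,1,35] → X
    (4,4)@(9, 9): e=[-7,-1,51] → .
    (1,5)@(3, 11): e=[51,-5,-3] → .
  covered (7 px):
    . . . . .
    X . . . .
    . X . . .
    . X X . .
    . X X X .
    . . . . .
    . . . . .
    . . . . .
    . . . . .
    . . . . .
    . . . . .
    . . . . .
T1:
  2·area = 140  (B↔C swapped to make it positive)
  edge (0, 16)→(0, 2): d=(0,-14) top-left  bias=+0
  edge (0, 2)→(10, 6): d=(10,4) right/bottom  bias=-1
  edge (10, 6)→(0, 16): d=(-10,10) right/bottom  bias=-1
    (0,1)@(1, 3): e=[14,6,120] → X
    (1,1)@(3, 3): e=[42,-2,100] → .
    (0,2)@(1, 5): e=[14,26,100] → X
    (1,2)@(3, 5): e=[42,18,80] → X
    (2,2)@(5, 5): e=[70,10,60] → X
    (3,2)@(7, 5): e=[98,2,40] → X
    (4,2)@(9, 5): e=[126,-6,20] → .
    (0,3)@(1, 7): e=[14,46,80] → X
    (4,3)@(9, 7): e=[126,14,0] → .  [on edge]
    (0,4)@(1, 9): e=[14,66,60] → X
    (3,4)@(7, 9): e=[98,42,0] → .  [on edge]
    (0,5)@(1, 11): e=[14,86,40] → X
    (2,5)@(5, 11): e=[70,70,0] → .  [on edge]
    (1,6)@(3, 13): e=[42,98,0] → .  [on edge]
    (0,7)@(1, 15): e=[14,126,0] → .  [on edge]
  covered (15 px):
    . . . . .
    X . . . .
    X X X X .
    X X X X .
    X X X . .
    X X . . .
    X . . . .
    . . . . .
    . . . . .
    . . . . .
    . . . . .
    . . . . .

Answer: 22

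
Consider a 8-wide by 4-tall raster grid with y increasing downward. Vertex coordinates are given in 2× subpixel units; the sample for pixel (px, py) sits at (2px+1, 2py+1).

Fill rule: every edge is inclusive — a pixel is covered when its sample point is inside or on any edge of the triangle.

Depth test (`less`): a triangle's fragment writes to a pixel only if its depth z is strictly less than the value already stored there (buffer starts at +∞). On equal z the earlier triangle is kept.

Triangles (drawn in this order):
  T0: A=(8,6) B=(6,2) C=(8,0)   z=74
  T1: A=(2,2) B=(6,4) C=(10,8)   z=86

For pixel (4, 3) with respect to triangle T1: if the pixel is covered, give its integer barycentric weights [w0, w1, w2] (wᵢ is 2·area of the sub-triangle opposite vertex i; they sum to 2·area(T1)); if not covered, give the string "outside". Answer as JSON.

T0:
  2·area = 12
  edge (8, 6)→(6, 2): d=(-2,-4) inclusive
  edge (6, 2)→(8, 0): d=(2,-2) inclusive
  edge (8, 0)→(8, 6): d=(0,6) inclusive
    (3,0)@(7, 1): e=[6,0,6] → #  [on edge]
    (4,0)@(9, 1): e=[14,4,-6] → ·
    (2,1)@(5, 3): e=[-6,0,18] → ·  [on edge]
    (3,1)@(7, 3): e=[2,4,6] → #
    (4,1)@(9, 3): e=[10,8,-6] → ·
    (1,2)@(3, 5): e=[-18,0,30] → ·  [on edge]
    (3,2)@(7, 5): e=[-2,8,6] → ·
    (0,3)@(1, 7): e=[-30,0,42] → ·  [on edge]
  covered (2 px):
    · · · # · · · ·
    · · · # · · · ·
    · · · · · · · ·
    · · · · · · · ·
T1:
  2·area = 8
  edge (2, 2)→(6, 4): d=(4,2) inclusive
  edge (6, 4)→(10, 8): d=(4,4) inclusive
  edge (10, 8)→(2, 2): d=(-8,-6) inclusive
    (1,0)@(3, 1): e=[-6,0,14] → ·  [on edge]
    (2,1)@(5, 3): e=[-2,0,10] → ·  [on edge]
    (3,2)@(7, 5): e=[2,0,6] → #  [on edge]
    (4,2)@(9, 5): e=[-2,-8,18] → ·
    (3,3)@(7, 7): e=[10,8,-10] → ·
    (4,3)@(9, 7): e=[6,0,2] → #  [on edge]
    (5,3)@(11, 7): e=[2,-8,14] → ·
  covered (2 px):
    · · · · · · · ·
    · · · · · · · ·
    · · · # · · · ·
    · · · · # · · ·

Final: [0,2,6]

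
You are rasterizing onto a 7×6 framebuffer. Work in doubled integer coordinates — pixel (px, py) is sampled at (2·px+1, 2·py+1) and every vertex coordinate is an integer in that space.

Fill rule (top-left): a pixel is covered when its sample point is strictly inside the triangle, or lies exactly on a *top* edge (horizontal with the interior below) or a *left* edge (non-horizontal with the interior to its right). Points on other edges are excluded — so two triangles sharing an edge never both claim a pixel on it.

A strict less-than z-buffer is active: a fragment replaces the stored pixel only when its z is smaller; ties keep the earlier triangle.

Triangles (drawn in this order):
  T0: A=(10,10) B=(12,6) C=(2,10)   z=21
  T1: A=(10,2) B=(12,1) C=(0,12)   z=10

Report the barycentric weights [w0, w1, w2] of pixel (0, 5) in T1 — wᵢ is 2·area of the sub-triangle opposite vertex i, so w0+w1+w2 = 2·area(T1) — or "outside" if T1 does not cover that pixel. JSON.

T0:
  2·area = 32  (B↔C swapped to make it positive)
  edge (10, 10)→(2, 10): d=(-8,0) right/bottom  bias=-1
  edge (2, 10)→(12, 6): d=(10,-4) top-left  bias=+0
  edge (12, 6)→(10, 10): d=(-2,4) right/bottom  bias=-1
    (5,3)@(11, 7): e=[24,6,2] → X
    (6,3)@(13, 7): e=[24,14,-6] → .
    (2,4)@(5, 9): e=[8,2,22] → X
    (3,4)@(7, 9): e=[8,10,14] → X
    (4,4)@(9, 9): e=[8,18,6] → X
    (5,4)@(11, 9): e=[8,26,-2] → .
    (2,5)@(5, 11): e=[-8,22,18] → .
    (3,5)@(7, 11): e=[-8,30,10] → .
    (4,5)@(9, 11): e=[-8,38,2] → .
  covered (4 px):
    . . . . . . .
    . . . . . . .
    . . . . . . .
    . . . . . X .
    . . X X X . .
    . . . . . . .
T1:
  2·area = 10
  edge (10, 2)→(12, 1): d=(2,-1) top-left  bias=+0
  edge (12, 1)→(0, 12): d=(-12,11) right/bottom  bias=-1
  edge (0, 12)→(10, 2): d=(10,-10) top-left  bias=+0
    (5,0)@(11, 1): e=[-1,11,0] → .  [on edge]
    (4,1)@(9, 3): e=[1,9,0] → X  [on edge]
    (5,1)@(11, 3): e=[3,-13,20] → .
    (3,2)@(7, 5): e=[3,7,0] → X  [on edge]
    (4,2)@(9, 5): e=[5,-15,20] → .
    (2,3)@(5, 7): e=[5,5,0] → X  [on edge]
    (3,3)@(7, 7): e=[7,-17,20] → .
    (1,4)@(3, 9): e=[7,3,0] → X  [on edge]
    (2,4)@(5, 9): e=[9,-19,20] → .
    (0,5)@(1, 11): e=[9,1,0] → X  [on edge]
    (1,5)@(3, 11): e=[11,-21,20] → .
  covered (5 px):
    . . . . . . .
    . . . . X . .
    . . . X . . .
    . . X . . . .
    . X . . . . .
    X . . . . . .

Result: [1,0,9]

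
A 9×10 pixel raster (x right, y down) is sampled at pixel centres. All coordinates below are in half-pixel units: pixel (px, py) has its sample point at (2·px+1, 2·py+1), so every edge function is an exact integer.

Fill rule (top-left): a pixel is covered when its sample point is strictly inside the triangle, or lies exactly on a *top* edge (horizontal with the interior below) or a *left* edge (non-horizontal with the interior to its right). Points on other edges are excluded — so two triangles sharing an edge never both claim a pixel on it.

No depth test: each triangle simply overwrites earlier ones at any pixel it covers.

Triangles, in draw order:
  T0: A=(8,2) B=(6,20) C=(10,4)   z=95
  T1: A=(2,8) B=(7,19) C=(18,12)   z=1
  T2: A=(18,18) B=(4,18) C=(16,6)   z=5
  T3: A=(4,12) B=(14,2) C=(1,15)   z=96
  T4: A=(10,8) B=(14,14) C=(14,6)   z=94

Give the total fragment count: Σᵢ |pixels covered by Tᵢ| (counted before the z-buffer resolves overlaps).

T0:
  2·area = 40  (B↔C swapped to make it positive)
  edge (8, 2)→(10, 4): d=(2,2) right/bottom  bias=-1
  edge (10, 4)→(6, 20): d=(-4,16) right/bottom  bias=-1
  edge (6, 20)→(8, 2): d=(2,-18) top-left  bias=+0
    (3,0)@(7, 1): e=[0,60,-20] → ·  [on edge]
    (4,1)@(9, 3): e=[0,20,20] → ·  [on edge]
    (4,2)@(9, 5): e=[4,12,24] → █
    (5,2)@(11, 5): e=[0,-20,60] → ·  [on edge]
    (4,3)@(9, 7): e=[8,4,28] → █
    (5,3)@(11, 7): e=[4,-28,64] → ·
    (6,3)@(13, 7): e=[0,-60,100] → ·  [on edge]
    (4,4)@(9, 9): e=[12,-4,32] → ·
    (7,4)@(15, 9): e=[0,-100,140] → ·  [on edge]
    (3,5)@(7, 11): e=[20,20,0] → █  [on edge]
    (4,5)@(9, 11): e=[16,-12,36] → ·
    (8,5)@(17, 11): e=[0,-140,180] → ·  [on edge]
  covered (5 px):
    · · · · · · · · ·
    · · · · · · · · ·
    · · · · █ · · · ·
    · · · · █ · · · ·
    · · · · · · · · ·
    · · · █ · · · · ·
    · · · █ · · · · ·
    · · · █ · · · · ·
    · · · · · · · · ·
    · · · · · · · · ·
T1:
  2·area = 156  (B↔C swapped to make it positive)
  edge (2, 8)→(18, 12): d=(16,4) right/bottom  bias=-1
  edge (18, 12)→(7, 19): d=(-11,7) right/bottom  bias=-1
  edge (7, 19)→(2, 8): d=(-5,-11) top-left  bias=+0
    (1,4)@(3, 9): e=[12,138,6] → █
    (2,4)@(5, 9): e=[4,124,28] → █
    (3,4)@(7, 9): e=[-4,110,50] → ·
    (1,5)@(3, 11): e=[44,116,-4] → ·
    (2,5)@(5, 11): e=[36,102,18] → █
    (3,5)@(7, 11): e=[28,88,40] → █
    (4,5)@(9, 11): e=[20,74,62] → █
    (5,5)@(11, 11): e=[12,60,84] → █
    (6,5)@(13, 11): e=[4,46,106] → █
    (7,5)@(15, 11): e=[-4,32,128] → ·
    (2,6)@(5, 13): e=[68,80,8] → █
    (7,6)@(15, 13): e=[28,10,118] → █
    (3,9)@(7, 19): e=[156,0,0] → ·  [on edge]
  covered (19 px):
    · · · · · · · · ·
    · · · · · · · · ·
    · · · · · · · · ·
    · · · · · · · · ·
    · █ █ · · · · · ·
    · · █ █ █ █ █ · ·
    · · █ █ █ █ █ █ ·
    · · · █ █ █ █ · ·
    · · · █ █ · · · ·
    · · · · · · · · ·
T2:
  2·area = 168
  edge (18, 18)→(4, 18): d=(-14,0) right/bottom  bias=-1
  edge (4, 18)→(16, 6): d=(12,-12) top-left  bias=+0
  edge (16, 6)→(18, 18): d=(2,12) right/bottom  bias=-1
    (8,2)@(17, 5): e=[182,0,-14] → ·  [on edge]
    (7,3)@(15, 7): e=[154,0,14] → █  [on edge]
    (8,3)@(17, 7): e=[154,24,-10] → ·
    (6,4)@(13, 9): e=[126,0,42] → █  [on edge]
    (8,4)@(17, 9): e=[126,48,-6] → ·
    (5,5)@(11, 11): e=[98,0,70] → █  [on edge]
    (8,5)@(17, 11): e=[98,72,-2] → ·
    (4,6)@(9, 13): e=[70,0,98] → █  [on edge]
    (8,6)@(17, 13): e=[70,96,2] → █
    (3,7)@(7, 15): e=[42,0,126] → █  [on edge]
    (2,8)@(5, 17): e=[14,0,154] → █  [on edge]
    (1,9)@(3, 19): e=[-14,0,182] → ·  [on edge]
  covered (24 px):
    · · · · · · · · ·
    · · · · · · · · ·
    · · · · · · · · ·
    · · · · · · · █ ·
    · · · · · · █ █ ·
    · · · · · █ █ █ ·
    · · · · █ █ █ █ █
    · · · █ █ █ █ █ █
    · · █ █ █ █ █ █ █
    · · · · · · · · ·
T3:
  degenerate (2·area = 0) — covers nothing
T4:
  2·area = 32  (B↔C swapped to make it positive)
  edge (10, 8)→(14, 6): d=(4,-2) top-left  bias=+0
  edge (14, 6)→(14, 14): d=(0,8) right/bottom  bias=-1
  edge (14, 14)→(10, 8): d=(-4,-6) top-left  bias=+0
    (6,3)@(13, 7): e=[2,8,22] → █
    (7,3)@(15, 7): e=[6,-8,34] → ·
    (5,4)@(11, 9): e=[6,24,2] → █
    (7,4)@(15, 9): e=[14,-8,26] → ·
    (5,5)@(11, 11): e=[14,24,-6] → ·
    (6,5)@(13, 11): e=[18,8,6] → █
    (7,5)@(15, 11): e=[22,-8,18] → ·
    (6,6)@(13, 13): e=[26,8,-2] → ·
  covered (4 px):
    · · · · · · · · ·
    · · · · · · · · ·
    · · · · · · · · ·
    · · · · · · █ · ·
    · · · · · █ █ · ·
    · · · · · · █ · ·
    · · · · · · · · ·
    · · · · · · · · ·
    · · · · · · · · ·
    · · · · · · · · ·

Result: 52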